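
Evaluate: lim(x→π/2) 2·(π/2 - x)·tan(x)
This is a 0·∞ indeterminate form.

Rewrite 0·∞ as a quotient (0/0 or ∞/∞ form), then apply L'Hôpital's rule:
  lim(x→π/2) 2·(π/2 - x)·tan(x) = 2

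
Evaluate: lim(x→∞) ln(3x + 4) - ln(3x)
This is an ∞-∞ indeterminate form.

Combine fractions or rationalize to convert ∞-∞ to 0/0 form:
  lim(x→∞) ln(3x + 4) - ln(3x) = 0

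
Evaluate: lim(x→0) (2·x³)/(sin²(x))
This is a 0/0 indeterminate form.

Apply L'Hôpital's rule: differentiate numerator and denominator separately.
  f(x) = 2·x^3   ⇒   f'(x) = 6·x^2
  g(x) = sin(x)^2   ⇒   g'(x) = 2·sin(x)·cos(x)
  lim(x→0) f'(x)/g'(x) = lim(x→0) (6·x^2)/(2·sin(x)·cos(x))
  = 0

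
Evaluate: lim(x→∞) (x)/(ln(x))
This is an ∞/∞ indeterminate form.

Apply L'Hôpital's rule: differentiate numerator and denominator separately.
  f(x) = x   ⇒   f'(x) = 1
  g(x) = ln(x)   ⇒   g'(x) = 1/x
  lim(x→∞) f'(x)/g'(x) = lim(x→∞) (1)/(1/x)
  = ∞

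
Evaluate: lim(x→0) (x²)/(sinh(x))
This is a 0/0 indeterminate form.

Apply L'Hôpital's rule: differentiate numerator and denominator separately.
  f(x) = x^2   ⇒   f'(x) = 2·x
  g(x) = sinh(x)   ⇒   g'(x) = cosh(x)
  lim(x→0) f'(x)/g'(x) = lim(x→0) (2·x)/(cosh(x))
  = 0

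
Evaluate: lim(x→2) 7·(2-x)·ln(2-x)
This is a 0·∞ indeterminate form.

Rewrite 0·∞ as a quotient (0/0 or ∞/∞ form), then apply L'Hôpital's rule:
  lim(x→2) 7·(2-x)·ln(2-x) = 0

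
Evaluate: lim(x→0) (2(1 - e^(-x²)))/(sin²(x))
This is a 0/0 indeterminate form.

Apply L'Hôpital's rule: differentiate numerator and denominator separately.
  f(x) = 2 - 2·e^(-x^2)   ⇒   f'(x) = 4·x·e^(-x^2)
  g(x) = sin(x)^2   ⇒   g'(x) = 2·sin(x)·cos(x)
  lim(x→0) f'(x)/g'(x) = lim(x→0) (4·x·e^(-x^2))/(2·sin(x)·cos(x))
  = 2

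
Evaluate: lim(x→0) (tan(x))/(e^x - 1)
This is a 0/0 indeterminate form.

Apply L'Hôpital's rule: differentiate numerator and denominator separately.
  f(x) = tan(x)   ⇒   f'(x) = tan(x)^2 + 1
  g(x) = e^(x) - 1   ⇒   g'(x) = e^(x)
  lim(x→0) f'(x)/g'(x) = lim(x→0) (tan(x)^2 + 1)/(e^(x))
  = 1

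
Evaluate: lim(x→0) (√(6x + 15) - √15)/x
This is a standard limit.

Factor or rationalize the expression:
  lim(x→0) (√(6x + 15) - √15)/x = sqrt(15)/5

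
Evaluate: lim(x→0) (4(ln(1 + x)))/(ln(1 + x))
This is a 0/0 indeterminate form.

Apply L'Hôpital's rule: differentiate numerator and denominator separately.
  f(x) = 4·ln(x + 1)   ⇒   f'(x) = 4/(x + 1)
  g(x) = ln(x + 1)   ⇒   g'(x) = 1/(x + 1)
  lim(x→0) f'(x)/g'(x) = lim(x→0) (4/(x + 1))/(1/(x + 1))
  = 4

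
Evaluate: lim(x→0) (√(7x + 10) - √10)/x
This is a standard limit.

Factor or rationalize the expression:
  lim(x→0) (√(7x + 10) - √10)/x = 7·sqrt(10)/20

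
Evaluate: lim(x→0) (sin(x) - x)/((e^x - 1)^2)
This is a 0/0 indeterminate form.

Apply L'Hôpital's rule: differentiate numerator and denominator separately.
  f(x) = -x + sin(x)   ⇒   f'(x) = cos(x) - 1
  g(x) = (e^(x) - 1)^2   ⇒   g'(x) = 2·(e^(x) - 1)·e^(x)
  lim(x→0) f'(x)/g'(x) = lim(x→0) (cos(x) - 1)/(2·(e^(x) - 1)·e^(x))
  = 0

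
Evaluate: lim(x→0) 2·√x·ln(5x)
This is a 0·∞ indeterminate form.

Rewrite 0·∞ as a quotient (0/0 or ∞/∞ form), then apply L'Hôpital's rule:
  lim(x→0) 2·√x·ln(5x) = 0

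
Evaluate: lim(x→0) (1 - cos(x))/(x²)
This is a 0/0 indeterminate form.

Apply L'Hôpital's rule: differentiate numerator and denominator separately.
  f(x) = 1 - cos(x)   ⇒   f'(x) = sin(x)
  g(x) = x^2   ⇒   g'(x) = 2·x
  lim(x→0) f'(x)/g'(x) = lim(x→0) (sin(x))/(2·x)
  = 1/2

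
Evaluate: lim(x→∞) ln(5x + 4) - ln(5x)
This is an ∞-∞ indeterminate form.

Combine fractions or rationalize to convert ∞-∞ to 0/0 form:
  lim(x→∞) ln(5x + 4) - ln(5x) = 0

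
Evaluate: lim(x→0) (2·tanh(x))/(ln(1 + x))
This is a 0/0 indeterminate form.

Apply L'Hôpital's rule: differentiate numerator and denominator separately.
  f(x) = 2·tanh(x)   ⇒   f'(x) = 2 - 2·tanh(x)^2
  g(x) = ln(x + 1)   ⇒   g'(x) = 1/(x + 1)
  lim(x→0) f'(x)/g'(x) = lim(x→0) (2 - 2·tanh(x)^2)/(1/(x + 1))
  = 2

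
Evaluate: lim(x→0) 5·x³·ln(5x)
This is a 0·∞ indeterminate form.

Rewrite 0·∞ as a quotient (0/0 or ∞/∞ form), then apply L'Hôpital's rule:
  lim(x→0) 5·x³·ln(5x) = 0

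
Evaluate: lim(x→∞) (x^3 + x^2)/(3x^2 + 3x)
This is an ∞/∞ indeterminate form.

Apply L'Hôpital's rule: differentiate numerator and denominator separately.
  f(x) = x^3 + x^2   ⇒   f'(x) = 3·x^2 + 2·x
  g(x) = 3·x^2 + 3·x   ⇒   g'(x) = 6·x + 3
  lim(x→∞) f'(x)/g'(x) = lim(x→∞) (3·x^2 + 2·x)/(6·x + 3)
  = ∞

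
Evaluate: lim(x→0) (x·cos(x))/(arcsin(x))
This is a 0/0 indeterminate form.

Apply L'Hôpital's rule: differentiate numerator and denominator separately.
  f(x) = x·cos(x)   ⇒   f'(x) = -x·sin(x) + cos(x)
  g(x) = asin(x)   ⇒   g'(x) = 1/sqrt(1 - x^2)
  lim(x→0) f'(x)/g'(x) = lim(x→0) (-x·sin(x) + cos(x))/(1/sqrt(1 - x^2))
  = 1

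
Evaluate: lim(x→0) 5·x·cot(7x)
This is a 0·∞ indeterminate form.

Rewrite 0·∞ as a quotient (0/0 or ∞/∞ form), then apply L'Hôpital's rule:
  lim(x→0) 5·x·cot(7x) = 5/7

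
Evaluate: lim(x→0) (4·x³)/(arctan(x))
This is a 0/0 indeterminate form.

Apply L'Hôpital's rule: differentiate numerator and denominator separately.
  f(x) = 4·x^3   ⇒   f'(x) = 12·x^2
  g(x) = atan(x)   ⇒   g'(x) = 1/(x^2 + 1)
  lim(x→0) f'(x)/g'(x) = lim(x→0) (12·x^2)/(1/(x^2 + 1))
  = 0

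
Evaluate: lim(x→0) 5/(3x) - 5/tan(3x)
This is an ∞-∞ indeterminate form.

Combine fractions or rationalize to convert ∞-∞ to 0/0 form:
  lim(x→0) 5/(3x) - 5/tan(3x) = 0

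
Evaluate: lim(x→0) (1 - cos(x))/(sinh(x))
This is a 0/0 indeterminate form.

Apply L'Hôpital's rule: differentiate numerator and denominator separately.
  f(x) = 1 - cos(x)   ⇒   f'(x) = sin(x)
  g(x) = sinh(x)   ⇒   g'(x) = cosh(x)
  lim(x→0) f'(x)/g'(x) = lim(x→0) (sin(x))/(cosh(x))
  = 0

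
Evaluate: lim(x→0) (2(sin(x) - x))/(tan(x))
This is a 0/0 indeterminate form.

Apply L'Hôpital's rule: differentiate numerator and denominator separately.
  f(x) = -2·x + 2·sin(x)   ⇒   f'(x) = 2·cos(x) - 2
  g(x) = tan(x)   ⇒   g'(x) = tan(x)^2 + 1
  lim(x→0) f'(x)/g'(x) = lim(x→0) (2·cos(x) - 2)/(tan(x)^2 + 1)
  = 0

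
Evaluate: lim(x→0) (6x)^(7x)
This is an exponential indeterminate form.

For exponential indeterminate forms, take the natural log:
  Let L = lim(x→0) (6x)^(7x)
  Then ln(L) = lim(x→0) [exponent × ln(base)]
  Evaluate using L'Hôpital or standard limits, then exponentiate.
  L = 1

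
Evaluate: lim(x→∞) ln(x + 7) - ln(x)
This is an ∞-∞ indeterminate form.

Combine fractions or rationalize to convert ∞-∞ to 0/0 form:
  lim(x→∞) ln(x + 7) - ln(x) = 0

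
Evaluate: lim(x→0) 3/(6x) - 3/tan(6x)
This is an ∞-∞ indeterminate form.

Combine fractions or rationalize to convert ∞-∞ to 0/0 form:
  lim(x→0) 3/(6x) - 3/tan(6x) = 0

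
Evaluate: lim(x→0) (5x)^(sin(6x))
This is an exponential indeterminate form.

For exponential indeterminate forms, take the natural log:
  Let L = lim(x→0) (5x)^(sin(6x))
  Then ln(L) = lim(x→0) [exponent × ln(base)]
  Evaluate using L'Hôpital or standard limits, then exponentiate.
  L = 1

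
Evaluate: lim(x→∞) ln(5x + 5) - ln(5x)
This is an ∞-∞ indeterminate form.

Combine fractions or rationalize to convert ∞-∞ to 0/0 form:
  lim(x→∞) ln(5x + 5) - ln(5x) = 0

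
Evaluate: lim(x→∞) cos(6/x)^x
This is an exponential indeterminate form.

For exponential indeterminate forms, take the natural log:
  Let L = lim(x→∞) cos(6/x)^x
  Then ln(L) = lim(x→∞) [exponent × ln(base)]
  Evaluate using L'Hôpital or standard limits, then exponentiate.
  L = 1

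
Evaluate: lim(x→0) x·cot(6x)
This is a 0·∞ indeterminate form.

Rewrite 0·∞ as a quotient (0/0 or ∞/∞ form), then apply L'Hôpital's rule:
  lim(x→0) x·cot(6x) = 1/6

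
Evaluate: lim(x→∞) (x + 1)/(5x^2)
This is an ∞/∞ indeterminate form.

Apply L'Hôpital's rule: differentiate numerator and denominator separately.
  f(x) = x + 1   ⇒   f'(x) = 1
  g(x) = 5·x^2   ⇒   g'(x) = 10·x
  lim(x→∞) f'(x)/g'(x) = lim(x→∞) (1)/(10·x)
  = 0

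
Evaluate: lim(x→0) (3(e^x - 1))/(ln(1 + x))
This is a 0/0 indeterminate form.

Apply L'Hôpital's rule: differentiate numerator and denominator separately.
  f(x) = 3·e^(x) - 3   ⇒   f'(x) = 3·e^(x)
  g(x) = ln(x + 1)   ⇒   g'(x) = 1/(x + 1)
  lim(x→0) f'(x)/g'(x) = lim(x→0) (3·e^(x))/(1/(x + 1))
  = 3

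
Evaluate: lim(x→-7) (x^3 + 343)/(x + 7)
This is a standard limit.

Factor or rationalize the expression:
  lim(x→-7) (x^3 + 343)/(x + 7) = 147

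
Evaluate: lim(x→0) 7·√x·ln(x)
This is a 0·∞ indeterminate form.

Rewrite 0·∞ as a quotient (0/0 or ∞/∞ form), then apply L'Hôpital's rule:
  lim(x→0) 7·√x·ln(x) = 0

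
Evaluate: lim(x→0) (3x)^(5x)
This is an exponential indeterminate form.

For exponential indeterminate forms, take the natural log:
  Let L = lim(x→0) (3x)^(5x)
  Then ln(L) = lim(x→0) [exponent × ln(base)]
  Evaluate using L'Hôpital or standard limits, then exponentiate.
  L = 1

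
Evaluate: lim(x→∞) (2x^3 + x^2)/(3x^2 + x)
This is an ∞/∞ indeterminate form.

Apply L'Hôpital's rule: differentiate numerator and denominator separately.
  f(x) = 2·x^3 + x^2   ⇒   f'(x) = 6·x^2 + 2·x
  g(x) = 3·x^2 + x   ⇒   g'(x) = 6·x + 1
  lim(x→∞) f'(x)/g'(x) = lim(x→∞) (6·x^2 + 2·x)/(6·x + 1)
  = ∞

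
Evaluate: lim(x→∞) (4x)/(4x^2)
This is an ∞/∞ indeterminate form.

Apply L'Hôpital's rule: differentiate numerator and denominator separately.
  f(x) = 4·x   ⇒   f'(x) = 4
  g(x) = 4·x^2   ⇒   g'(x) = 8·x
  lim(x→∞) f'(x)/g'(x) = lim(x→∞) (4)/(8·x)
  = 0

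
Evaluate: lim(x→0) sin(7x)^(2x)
This is an exponential indeterminate form.

For exponential indeterminate forms, take the natural log:
  Let L = lim(x→0) sin(7x)^(2x)
  Then ln(L) = lim(x→0) [exponent × ln(base)]
  Evaluate using L'Hôpital or standard limits, then exponentiate.
  L = 1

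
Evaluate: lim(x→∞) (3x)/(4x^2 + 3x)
This is an ∞/∞ indeterminate form.

Apply L'Hôpital's rule: differentiate numerator and denominator separately.
  f(x) = 3·x   ⇒   f'(x) = 3
  g(x) = 4·x^2 + 3·x   ⇒   g'(x) = 8·x + 3
  lim(x→∞) f'(x)/g'(x) = lim(x→∞) (3)/(8·x + 3)
  = 0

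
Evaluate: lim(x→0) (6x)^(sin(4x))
This is an exponential indeterminate form.

For exponential indeterminate forms, take the natural log:
  Let L = lim(x→0) (6x)^(sin(4x))
  Then ln(L) = lim(x→0) [exponent × ln(base)]
  Evaluate using L'Hôpital or standard limits, then exponentiate.
  L = 1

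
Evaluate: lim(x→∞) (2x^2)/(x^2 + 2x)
This is an ∞/∞ indeterminate form.

Apply L'Hôpital's rule: differentiate numerator and denominator separately.
  f(x) = 2·x^2   ⇒   f'(x) = 4·x
  g(x) = x^2 + 2·x   ⇒   g'(x) = 2·x + 2
  lim(x→∞) f'(x)/g'(x) = lim(x→∞) (4·x)/(2·x + 2)
  = 2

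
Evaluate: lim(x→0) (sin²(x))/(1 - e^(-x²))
This is a 0/0 indeterminate form.

Apply L'Hôpital's rule: differentiate numerator and denominator separately.
  f(x) = sin(x)^2   ⇒   f'(x) = 2·sin(x)·cos(x)
  g(x) = 1 - e^(-x^2)   ⇒   g'(x) = 2·x·e^(-x^2)
  lim(x→0) f'(x)/g'(x) = lim(x→0) (2·sin(x)·cos(x))/(2·x·e^(-x^2))
  = 1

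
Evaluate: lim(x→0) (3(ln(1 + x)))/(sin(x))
This is a 0/0 indeterminate form.

Apply L'Hôpital's rule: differentiate numerator and denominator separately.
  f(x) = 3·ln(x + 1)   ⇒   f'(x) = 3/(x + 1)
  g(x) = sin(x)   ⇒   g'(x) = cos(x)
  lim(x→0) f'(x)/g'(x) = lim(x→0) (3/(x + 1))/(cos(x))
  = 3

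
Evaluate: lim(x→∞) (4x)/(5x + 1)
This is an ∞/∞ indeterminate form.

Apply L'Hôpital's rule: differentiate numerator and denominator separately.
  f(x) = 4·x   ⇒   f'(x) = 4
  g(x) = 5·x + 1   ⇒   g'(x) = 5
  lim(x→∞) f'(x)/g'(x) = lim(x→∞) (4)/(5)
  = 4/5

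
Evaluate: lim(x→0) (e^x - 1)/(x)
This is a 0/0 indeterminate form.

Apply L'Hôpital's rule: differentiate numerator and denominator separately.
  f(x) = e^(x) - 1   ⇒   f'(x) = e^(x)
  g(x) = x   ⇒   g'(x) = 1
  lim(x→0) f'(x)/g'(x) = lim(x→0) (e^(x))/(1)
  = 1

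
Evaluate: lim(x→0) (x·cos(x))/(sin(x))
This is a 0/0 indeterminate form.

Apply L'Hôpital's rule: differentiate numerator and denominator separately.
  f(x) = x·cos(x)   ⇒   f'(x) = -x·sin(x) + cos(x)
  g(x) = sin(x)   ⇒   g'(x) = cos(x)
  lim(x→0) f'(x)/g'(x) = lim(x→0) (-x·sin(x) + cos(x))/(cos(x))
  = 1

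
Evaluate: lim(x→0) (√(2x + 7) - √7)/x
This is a standard limit.

Factor or rationalize the expression:
  lim(x→0) (√(2x + 7) - √7)/x = sqrt(7)/7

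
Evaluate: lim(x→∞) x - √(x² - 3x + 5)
This is an ∞-∞ indeterminate form.

Combine fractions or rationalize to convert ∞-∞ to 0/0 form:
  lim(x→∞) x - √(x² - 3x + 5) = 3/2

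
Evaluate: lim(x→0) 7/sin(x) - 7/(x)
This is an ∞-∞ indeterminate form.

Combine fractions or rationalize to convert ∞-∞ to 0/0 form:
  lim(x→0) 7/sin(x) - 7/(x) = 0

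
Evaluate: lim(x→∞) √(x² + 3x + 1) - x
This is an ∞-∞ indeterminate form.

Combine fractions or rationalize to convert ∞-∞ to 0/0 form:
  lim(x→∞) √(x² + 3x + 1) - x = 3/2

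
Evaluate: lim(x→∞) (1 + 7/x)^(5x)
This is an exponential indeterminate form.

For exponential indeterminate forms, take the natural log:
  Let L = lim(x→∞) (1 + 7/x)^(5x)
  Then ln(L) = lim(x→∞) [exponent × ln(base)]
  Evaluate using L'Hôpital or standard limits, then exponentiate.
  L = e^(35)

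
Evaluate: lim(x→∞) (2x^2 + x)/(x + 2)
This is an ∞/∞ indeterminate form.

Apply L'Hôpital's rule: differentiate numerator and denominator separately.
  f(x) = 2·x^2 + x   ⇒   f'(x) = 4·x + 1
  g(x) = x + 2   ⇒   g'(x) = 1
  lim(x→∞) f'(x)/g'(x) = lim(x→∞) (4·x + 1)/(1)
  = ∞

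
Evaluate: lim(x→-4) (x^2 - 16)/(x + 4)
This is a standard limit.

Factor or rationalize the expression:
  lim(x→-4) (x^2 - 16)/(x + 4) = -8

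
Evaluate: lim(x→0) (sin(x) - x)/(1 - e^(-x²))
This is a 0/0 indeterminate form.

Apply L'Hôpital's rule: differentiate numerator and denominator separately.
  f(x) = -x + sin(x)   ⇒   f'(x) = cos(x) - 1
  g(x) = 1 - e^(-x^2)   ⇒   g'(x) = 2·x·e^(-x^2)
  lim(x→0) f'(x)/g'(x) = lim(x→0) (cos(x) - 1)/(2·x·e^(-x^2))
  = 0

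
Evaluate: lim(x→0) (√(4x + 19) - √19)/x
This is a standard limit.

Factor or rationalize the expression:
  lim(x→0) (√(4x + 19) - √19)/x = 2·sqrt(19)/19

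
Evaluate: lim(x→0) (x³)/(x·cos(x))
This is a 0/0 indeterminate form.

Apply L'Hôpital's rule: differentiate numerator and denominator separately.
  f(x) = x^3   ⇒   f'(x) = 3·x^2
  g(x) = x·cos(x)   ⇒   g'(x) = -x·sin(x) + cos(x)
  lim(x→0) f'(x)/g'(x) = lim(x→0) (3·x^2)/(-x·sin(x) + cos(x))
  = 0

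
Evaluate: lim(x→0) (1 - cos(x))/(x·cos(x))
This is a 0/0 indeterminate form.

Apply L'Hôpital's rule: differentiate numerator and denominator separately.
  f(x) = 1 - cos(x)   ⇒   f'(x) = sin(x)
  g(x) = x·cos(x)   ⇒   g'(x) = -x·sin(x) + cos(x)
  lim(x→0) f'(x)/g'(x) = lim(x→0) (sin(x))/(-x·sin(x) + cos(x))
  = 0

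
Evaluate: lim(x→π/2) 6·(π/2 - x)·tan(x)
This is a 0·∞ indeterminate form.

Rewrite 0·∞ as a quotient (0/0 or ∞/∞ form), then apply L'Hôpital's rule:
  lim(x→π/2) 6·(π/2 - x)·tan(x) = 6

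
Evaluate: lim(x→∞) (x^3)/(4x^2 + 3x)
This is an ∞/∞ indeterminate form.

Apply L'Hôpital's rule: differentiate numerator and denominator separately.
  f(x) = x^3   ⇒   f'(x) = 3·x^2
  g(x) = 4·x^2 + 3·x   ⇒   g'(x) = 8·x + 3
  lim(x→∞) f'(x)/g'(x) = lim(x→∞) (3·x^2)/(8·x + 3)
  = ∞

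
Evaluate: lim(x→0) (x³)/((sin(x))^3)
This is a 0/0 indeterminate form.

Apply L'Hôpital's rule: differentiate numerator and denominator separately.
  f(x) = x^3   ⇒   f'(x) = 3·x^2
  g(x) = sin(x)^3   ⇒   g'(x) = 3·sin(x)^2·cos(x)
  lim(x→0) f'(x)/g'(x) = lim(x→0) (3·x^2)/(3·sin(x)^2·cos(x))
  = 1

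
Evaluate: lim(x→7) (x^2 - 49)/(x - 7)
This is a standard limit.

Factor or rationalize the expression:
  lim(x→7) (x^2 - 49)/(x - 7) = 14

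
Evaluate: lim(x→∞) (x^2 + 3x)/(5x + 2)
This is an ∞/∞ indeterminate form.

Apply L'Hôpital's rule: differentiate numerator and denominator separately.
  f(x) = x^2 + 3·x   ⇒   f'(x) = 2·x + 3
  g(x) = 5·x + 2   ⇒   g'(x) = 5
  lim(x→∞) f'(x)/g'(x) = lim(x→∞) (2·x + 3)/(5)
  = ∞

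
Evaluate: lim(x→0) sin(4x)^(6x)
This is an exponential indeterminate form.

For exponential indeterminate forms, take the natural log:
  Let L = lim(x→0) sin(4x)^(6x)
  Then ln(L) = lim(x→0) [exponent × ln(base)]
  Evaluate using L'Hôpital or standard limits, then exponentiate.
  L = 1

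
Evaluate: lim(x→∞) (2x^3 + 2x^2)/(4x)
This is an ∞/∞ indeterminate form.

Apply L'Hôpital's rule: differentiate numerator and denominator separately.
  f(x) = 2·x^3 + 2·x^2   ⇒   f'(x) = 6·x^2 + 4·x
  g(x) = 4·x   ⇒   g'(x) = 4
  lim(x→∞) f'(x)/g'(x) = lim(x→∞) (6·x^2 + 4·x)/(4)
  = ∞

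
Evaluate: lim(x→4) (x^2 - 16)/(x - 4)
This is a standard limit.

Factor or rationalize the expression:
  lim(x→4) (x^2 - 16)/(x - 4) = 8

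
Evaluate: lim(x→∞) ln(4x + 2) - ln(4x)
This is an ∞-∞ indeterminate form.

Combine fractions or rationalize to convert ∞-∞ to 0/0 form:
  lim(x→∞) ln(4x + 2) - ln(4x) = 0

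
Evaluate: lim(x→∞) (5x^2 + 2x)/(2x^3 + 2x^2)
This is an ∞/∞ indeterminate form.

Apply L'Hôpital's rule: differentiate numerator and denominator separately.
  f(x) = 5·x^2 + 2·x   ⇒   f'(x) = 10·x + 2
  g(x) = 2·x^3 + 2·x^2   ⇒   g'(x) = 6·x^2 + 4·x
  lim(x→∞) f'(x)/g'(x) = lim(x→∞) (10·x + 2)/(6·x^2 + 4·x)
  = 0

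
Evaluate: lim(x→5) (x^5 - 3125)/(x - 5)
This is a standard limit.

Factor or rationalize the expression:
  lim(x→5) (x^5 - 3125)/(x - 5) = 3125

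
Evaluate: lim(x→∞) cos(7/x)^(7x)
This is an exponential indeterminate form.

For exponential indeterminate forms, take the natural log:
  Let L = lim(x→∞) cos(7/x)^(7x)
  Then ln(L) = lim(x→∞) [exponent × ln(base)]
  Evaluate using L'Hôpital or standard limits, then exponentiate.
  L = 1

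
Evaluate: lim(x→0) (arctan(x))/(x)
This is a 0/0 indeterminate form.

Apply L'Hôpital's rule: differentiate numerator and denominator separately.
  f(x) = atan(x)   ⇒   f'(x) = 1/(x^2 + 1)
  g(x) = x   ⇒   g'(x) = 1
  lim(x→0) f'(x)/g'(x) = lim(x→0) (1/(x^2 + 1))/(1)
  = 1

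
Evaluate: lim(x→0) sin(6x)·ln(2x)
This is a 0·∞ indeterminate form.

Rewrite 0·∞ as a quotient (0/0 or ∞/∞ form), then apply L'Hôpital's rule:
  lim(x→0) sin(6x)·ln(2x) = 0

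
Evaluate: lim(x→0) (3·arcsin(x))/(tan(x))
This is a 0/0 indeterminate form.

Apply L'Hôpital's rule: differentiate numerator and denominator separately.
  f(x) = 3·asin(x)   ⇒   f'(x) = 3/sqrt(1 - x^2)
  g(x) = tan(x)   ⇒   g'(x) = tan(x)^2 + 1
  lim(x→0) f'(x)/g'(x) = lim(x→0) (3/sqrt(1 - x^2))/(tan(x)^2 + 1)
  = 3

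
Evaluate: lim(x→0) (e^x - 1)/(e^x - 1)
This is a 0/0 indeterminate form.

Apply L'Hôpital's rule: differentiate numerator and denominator separately.
  f(x) = e^(x) - 1   ⇒   f'(x) = e^(x)
  g(x) = e^(x) - 1   ⇒   g'(x) = e^(x)
  lim(x→0) f'(x)/g'(x) = lim(x→0) (e^(x))/(e^(x))
  = 1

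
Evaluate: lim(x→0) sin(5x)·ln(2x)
This is a 0·∞ indeterminate form.

Rewrite 0·∞ as a quotient (0/0 or ∞/∞ form), then apply L'Hôpital's rule:
  lim(x→0) sin(5x)·ln(2x) = 0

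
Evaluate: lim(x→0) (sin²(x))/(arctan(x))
This is a 0/0 indeterminate form.

Apply L'Hôpital's rule: differentiate numerator and denominator separately.
  f(x) = sin(x)^2   ⇒   f'(x) = 2·sin(x)·cos(x)
  g(x) = atan(x)   ⇒   g'(x) = 1/(x^2 + 1)
  lim(x→0) f'(x)/g'(x) = lim(x→0) (2·sin(x)·cos(x))/(1/(x^2 + 1))
  = 0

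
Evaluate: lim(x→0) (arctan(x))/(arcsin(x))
This is a 0/0 indeterminate form.

Apply L'Hôpital's rule: differentiate numerator and denominator separately.
  f(x) = atan(x)   ⇒   f'(x) = 1/(x^2 + 1)
  g(x) = asin(x)   ⇒   g'(x) = 1/sqrt(1 - x^2)
  lim(x→0) f'(x)/g'(x) = lim(x→0) (1/(x^2 + 1))/(1/sqrt(1 - x^2))
  = 1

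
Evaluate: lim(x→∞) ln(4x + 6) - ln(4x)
This is an ∞-∞ indeterminate form.

Combine fractions or rationalize to convert ∞-∞ to 0/0 form:
  lim(x→∞) ln(4x + 6) - ln(4x) = 0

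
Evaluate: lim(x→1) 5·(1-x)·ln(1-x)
This is a 0·∞ indeterminate form.

Rewrite 0·∞ as a quotient (0/0 or ∞/∞ form), then apply L'Hôpital's rule:
  lim(x→1) 5·(1-x)·ln(1-x) = 0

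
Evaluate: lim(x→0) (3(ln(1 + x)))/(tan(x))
This is a 0/0 indeterminate form.

Apply L'Hôpital's rule: differentiate numerator and denominator separately.
  f(x) = 3·ln(x + 1)   ⇒   f'(x) = 3/(x + 1)
  g(x) = tan(x)   ⇒   g'(x) = tan(x)^2 + 1
  lim(x→0) f'(x)/g'(x) = lim(x→0) (3/(x + 1))/(tan(x)^2 + 1)
  = 3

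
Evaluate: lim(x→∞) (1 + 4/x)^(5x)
This is an exponential indeterminate form.

For exponential indeterminate forms, take the natural log:
  Let L = lim(x→∞) (1 + 4/x)^(5x)
  Then ln(L) = lim(x→∞) [exponent × ln(base)]
  Evaluate using L'Hôpital or standard limits, then exponentiate.
  L = e^(20)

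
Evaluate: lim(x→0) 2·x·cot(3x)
This is a 0·∞ indeterminate form.

Rewrite 0·∞ as a quotient (0/0 or ∞/∞ form), then apply L'Hôpital's rule:
  lim(x→0) 2·x·cot(3x) = 2/3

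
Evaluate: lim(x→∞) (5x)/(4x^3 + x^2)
This is an ∞/∞ indeterminate form.

Apply L'Hôpital's rule: differentiate numerator and denominator separately.
  f(x) = 5·x   ⇒   f'(x) = 5
  g(x) = 4·x^3 + x^2   ⇒   g'(x) = 12·x^2 + 2·x
  lim(x→∞) f'(x)/g'(x) = lim(x→∞) (5)/(12·x^2 + 2·x)
  = 0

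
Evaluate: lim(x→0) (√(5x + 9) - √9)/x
This is a standard limit.

Factor or rationalize the expression:
  lim(x→0) (√(5x + 9) - √9)/x = 5/6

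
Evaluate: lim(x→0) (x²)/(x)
This is a 0/0 indeterminate form.

Apply L'Hôpital's rule: differentiate numerator and denominator separately.
  f(x) = x^2   ⇒   f'(x) = 2·x
  g(x) = x   ⇒   g'(x) = 1
  lim(x→0) f'(x)/g'(x) = lim(x→0) (2·x)/(1)
  = 0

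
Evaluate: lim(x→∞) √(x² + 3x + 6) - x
This is an ∞-∞ indeterminate form.

Combine fractions or rationalize to convert ∞-∞ to 0/0 form:
  lim(x→∞) √(x² + 3x + 6) - x = 3/2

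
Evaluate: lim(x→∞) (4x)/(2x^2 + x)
This is an ∞/∞ indeterminate form.

Apply L'Hôpital's rule: differentiate numerator and denominator separately.
  f(x) = 4·x   ⇒   f'(x) = 4
  g(x) = 2·x^2 + x   ⇒   g'(x) = 4·x + 1
  lim(x→∞) f'(x)/g'(x) = lim(x→∞) (4)/(4·x + 1)
  = 0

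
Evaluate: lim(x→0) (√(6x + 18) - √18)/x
This is a standard limit.

Factor or rationalize the expression:
  lim(x→0) (√(6x + 18) - √18)/x = sqrt(2)/2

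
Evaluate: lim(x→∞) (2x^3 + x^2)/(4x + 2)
This is an ∞/∞ indeterminate form.

Apply L'Hôpital's rule: differentiate numerator and denominator separately.
  f(x) = 2·x^3 + x^2   ⇒   f'(x) = 6·x^2 + 2·x
  g(x) = 4·x + 2   ⇒   g'(x) = 4
  lim(x→∞) f'(x)/g'(x) = lim(x→∞) (6·x^2 + 2·x)/(4)
  = ∞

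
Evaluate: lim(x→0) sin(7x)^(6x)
This is an exponential indeterminate form.

For exponential indeterminate forms, take the natural log:
  Let L = lim(x→0) sin(7x)^(6x)
  Then ln(L) = lim(x→0) [exponent × ln(base)]
  Evaluate using L'Hôpital or standard limits, then exponentiate.
  L = 1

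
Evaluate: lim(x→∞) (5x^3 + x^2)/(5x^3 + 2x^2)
This is an ∞/∞ indeterminate form.

Apply L'Hôpital's rule: differentiate numerator and denominator separately.
  f(x) = 5·x^3 + x^2   ⇒   f'(x) = 15·x^2 + 2·x
  g(x) = 5·x^3 + 2·x^2   ⇒   g'(x) = 15·x^2 + 4·x
  lim(x→∞) f'(x)/g'(x) = lim(x→∞) (15·x^2 + 2·x)/(15·x^2 + 4·x)
  = 1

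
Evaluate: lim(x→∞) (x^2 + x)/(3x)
This is an ∞/∞ indeterminate form.

Apply L'Hôpital's rule: differentiate numerator and denominator separately.
  f(x) = x^2 + x   ⇒   f'(x) = 2·x + 1
  g(x) = 3·x   ⇒   g'(x) = 3
  lim(x→∞) f'(x)/g'(x) = lim(x→∞) (2·x + 1)/(3)
  = ∞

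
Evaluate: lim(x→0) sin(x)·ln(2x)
This is a 0·∞ indeterminate form.

Rewrite 0·∞ as a quotient (0/0 or ∞/∞ form), then apply L'Hôpital's rule:
  lim(x→0) sin(x)·ln(2x) = 0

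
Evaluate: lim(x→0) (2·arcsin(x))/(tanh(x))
This is a 0/0 indeterminate form.

Apply L'Hôpital's rule: differentiate numerator and denominator separately.
  f(x) = 2·asin(x)   ⇒   f'(x) = 2/sqrt(1 - x^2)
  g(x) = tanh(x)   ⇒   g'(x) = 1 - tanh(x)^2
  lim(x→0) f'(x)/g'(x) = lim(x→0) (2/sqrt(1 - x^2))/(1 - tanh(x)^2)
  = 2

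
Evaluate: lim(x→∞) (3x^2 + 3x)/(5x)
This is an ∞/∞ indeterminate form.

Apply L'Hôpital's rule: differentiate numerator and denominator separately.
  f(x) = 3·x^2 + 3·x   ⇒   f'(x) = 6·x + 3
  g(x) = 5·x   ⇒   g'(x) = 5
  lim(x→∞) f'(x)/g'(x) = lim(x→∞) (6·x + 3)/(5)
  = ∞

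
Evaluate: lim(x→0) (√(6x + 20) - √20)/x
This is a standard limit.

Factor or rationalize the expression:
  lim(x→0) (√(6x + 20) - √20)/x = 3·sqrt(5)/10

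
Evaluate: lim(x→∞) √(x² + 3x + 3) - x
This is an ∞-∞ indeterminate form.

Combine fractions or rationalize to convert ∞-∞ to 0/0 form:
  lim(x→∞) √(x² + 3x + 3) - x = 3/2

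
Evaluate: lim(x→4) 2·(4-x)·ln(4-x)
This is a 0·∞ indeterminate form.

Rewrite 0·∞ as a quotient (0/0 or ∞/∞ form), then apply L'Hôpital's rule:
  lim(x→4) 2·(4-x)·ln(4-x) = 0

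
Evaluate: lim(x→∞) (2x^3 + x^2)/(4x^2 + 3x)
This is an ∞/∞ indeterminate form.

Apply L'Hôpital's rule: differentiate numerator and denominator separately.
  f(x) = 2·x^3 + x^2   ⇒   f'(x) = 6·x^2 + 2·x
  g(x) = 4·x^2 + 3·x   ⇒   g'(x) = 8·x + 3
  lim(x→∞) f'(x)/g'(x) = lim(x→∞) (6·x^2 + 2·x)/(8·x + 3)
  = ∞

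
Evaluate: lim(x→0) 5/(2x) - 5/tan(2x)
This is an ∞-∞ indeterminate form.

Combine fractions or rationalize to convert ∞-∞ to 0/0 form:
  lim(x→0) 5/(2x) - 5/tan(2x) = 0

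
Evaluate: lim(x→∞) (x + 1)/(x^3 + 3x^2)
This is an ∞/∞ indeterminate form.

Apply L'Hôpital's rule: differentiate numerator and denominator separately.
  f(x) = x + 1   ⇒   f'(x) = 1
  g(x) = x^3 + 3·x^2   ⇒   g'(x) = 3·x^2 + 6·x
  lim(x→∞) f'(x)/g'(x) = lim(x→∞) (1)/(3·x^2 + 6·x)
  = 0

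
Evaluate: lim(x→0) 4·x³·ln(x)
This is a 0·∞ indeterminate form.

Rewrite 0·∞ as a quotient (0/0 or ∞/∞ form), then apply L'Hôpital's rule:
  lim(x→0) 4·x³·ln(x) = 0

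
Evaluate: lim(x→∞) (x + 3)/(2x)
This is an ∞/∞ indeterminate form.

Apply L'Hôpital's rule: differentiate numerator and denominator separately.
  f(x) = x + 3   ⇒   f'(x) = 1
  g(x) = 2·x   ⇒   g'(x) = 2
  lim(x→∞) f'(x)/g'(x) = lim(x→∞) (1)/(2)
  = 1/2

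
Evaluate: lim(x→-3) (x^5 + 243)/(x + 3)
This is a standard limit.

Factor or rationalize the expression:
  lim(x→-3) (x^5 + 243)/(x + 3) = 405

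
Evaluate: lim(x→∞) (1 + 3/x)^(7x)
This is an exponential indeterminate form.

For exponential indeterminate forms, take the natural log:
  Let L = lim(x→∞) (1 + 3/x)^(7x)
  Then ln(L) = lim(x→∞) [exponent × ln(base)]
  Evaluate using L'Hôpital or standard limits, then exponentiate.
  L = e^(21)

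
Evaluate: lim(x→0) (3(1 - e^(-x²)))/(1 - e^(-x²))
This is a 0/0 indeterminate form.

Apply L'Hôpital's rule: differentiate numerator and denominator separately.
  f(x) = 3 - 3·e^(-x^2)   ⇒   f'(x) = 6·x·e^(-x^2)
  g(x) = 1 - e^(-x^2)   ⇒   g'(x) = 2·x·e^(-x^2)
  lim(x→0) f'(x)/g'(x) = lim(x→0) (6·x·e^(-x^2))/(2·x·e^(-x^2))
  = 3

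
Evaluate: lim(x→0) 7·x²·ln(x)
This is a 0·∞ indeterminate form.

Rewrite 0·∞ as a quotient (0/0 or ∞/∞ form), then apply L'Hôpital's rule:
  lim(x→0) 7·x²·ln(x) = 0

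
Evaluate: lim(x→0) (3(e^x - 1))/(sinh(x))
This is a 0/0 indeterminate form.

Apply L'Hôpital's rule: differentiate numerator and denominator separately.
  f(x) = 3·e^(x) - 3   ⇒   f'(x) = 3·e^(x)
  g(x) = sinh(x)   ⇒   g'(x) = cosh(x)
  lim(x→0) f'(x)/g'(x) = lim(x→0) (3·e^(x))/(cosh(x))
  = 3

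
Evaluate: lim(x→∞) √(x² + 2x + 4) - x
This is an ∞-∞ indeterminate form.

Combine fractions or rationalize to convert ∞-∞ to 0/0 form:
  lim(x→∞) √(x² + 2x + 4) - x = 1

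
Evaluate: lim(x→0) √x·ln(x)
This is a 0·∞ indeterminate form.

Rewrite 0·∞ as a quotient (0/0 or ∞/∞ form), then apply L'Hôpital's rule:
  lim(x→0) √x·ln(x) = 0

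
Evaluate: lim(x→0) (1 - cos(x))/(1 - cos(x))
This is a 0/0 indeterminate form.

Apply L'Hôpital's rule: differentiate numerator and denominator separately.
  f(x) = 1 - cos(x)   ⇒   f'(x) = sin(x)
  g(x) = 1 - cos(x)   ⇒   g'(x) = sin(x)
  lim(x→0) f'(x)/g'(x) = lim(x→0) (sin(x))/(sin(x))
  = 1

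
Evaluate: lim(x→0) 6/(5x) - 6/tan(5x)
This is an ∞-∞ indeterminate form.

Combine fractions or rationalize to convert ∞-∞ to 0/0 form:
  lim(x→0) 6/(5x) - 6/tan(5x) = 0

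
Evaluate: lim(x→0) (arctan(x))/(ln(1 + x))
This is a 0/0 indeterminate form.

Apply L'Hôpital's rule: differentiate numerator and denominator separately.
  f(x) = atan(x)   ⇒   f'(x) = 1/(x^2 + 1)
  g(x) = ln(x + 1)   ⇒   g'(x) = 1/(x + 1)
  lim(x→0) f'(x)/g'(x) = lim(x→0) (1/(x^2 + 1))/(1/(x + 1))
  = 1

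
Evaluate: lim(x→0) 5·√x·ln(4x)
This is a 0·∞ indeterminate form.

Rewrite 0·∞ as a quotient (0/0 or ∞/∞ form), then apply L'Hôpital's rule:
  lim(x→0) 5·√x·ln(4x) = 0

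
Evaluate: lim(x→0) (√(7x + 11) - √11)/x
This is a standard limit.

Factor or rationalize the expression:
  lim(x→0) (√(7x + 11) - √11)/x = 7·sqrt(11)/22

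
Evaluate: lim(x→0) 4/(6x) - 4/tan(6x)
This is an ∞-∞ indeterminate form.

Combine fractions or rationalize to convert ∞-∞ to 0/0 form:
  lim(x→0) 4/(6x) - 4/tan(6x) = 0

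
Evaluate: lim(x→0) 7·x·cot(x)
This is a 0·∞ indeterminate form.

Rewrite 0·∞ as a quotient (0/0 or ∞/∞ form), then apply L'Hôpital's rule:
  lim(x→0) 7·x·cot(x) = 7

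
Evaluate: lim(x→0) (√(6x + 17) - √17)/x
This is a standard limit.

Factor or rationalize the expression:
  lim(x→0) (√(6x + 17) - √17)/x = 3·sqrt(17)/17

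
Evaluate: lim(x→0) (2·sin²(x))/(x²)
This is a 0/0 indeterminate form.

Apply L'Hôpital's rule: differentiate numerator and denominator separately.
  f(x) = 2·sin(x)^2   ⇒   f'(x) = 4·sin(x)·cos(x)
  g(x) = x^2   ⇒   g'(x) = 2·x
  lim(x→0) f'(x)/g'(x) = lim(x→0) (4·sin(x)·cos(x))/(2·x)
  = 2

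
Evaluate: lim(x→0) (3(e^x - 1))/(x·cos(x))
This is a 0/0 indeterminate form.

Apply L'Hôpital's rule: differentiate numerator and denominator separately.
  f(x) = 3·e^(x) - 3   ⇒   f'(x) = 3·e^(x)
  g(x) = x·cos(x)   ⇒   g'(x) = -x·sin(x) + cos(x)
  lim(x→0) f'(x)/g'(x) = lim(x→0) (3·e^(x))/(-x·sin(x) + cos(x))
  = 3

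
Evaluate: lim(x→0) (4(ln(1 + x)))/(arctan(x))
This is a 0/0 indeterminate form.

Apply L'Hôpital's rule: differentiate numerator and denominator separately.
  f(x) = 4·ln(x + 1)   ⇒   f'(x) = 4/(x + 1)
  g(x) = atan(x)   ⇒   g'(x) = 1/(x^2 + 1)
  lim(x→0) f'(x)/g'(x) = lim(x→0) (4/(x + 1))/(1/(x^2 + 1))
  = 4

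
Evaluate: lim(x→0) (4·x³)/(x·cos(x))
This is a 0/0 indeterminate form.

Apply L'Hôpital's rule: differentiate numerator and denominator separately.
  f(x) = 4·x^3   ⇒   f'(x) = 12·x^2
  g(x) = x·cos(x)   ⇒   g'(x) = -x·sin(x) + cos(x)
  lim(x→0) f'(x)/g'(x) = lim(x→0) (12·x^2)/(-x·sin(x) + cos(x))
  = 0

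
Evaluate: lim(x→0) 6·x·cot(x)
This is a 0·∞ indeterminate form.

Rewrite 0·∞ as a quotient (0/0 or ∞/∞ form), then apply L'Hôpital's rule:
  lim(x→0) 6·x·cot(x) = 6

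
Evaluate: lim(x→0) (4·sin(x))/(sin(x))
This is a 0/0 indeterminate form.

Apply L'Hôpital's rule: differentiate numerator and denominator separately.
  f(x) = 4·sin(x)   ⇒   f'(x) = 4·cos(x)
  g(x) = sin(x)   ⇒   g'(x) = cos(x)
  lim(x→0) f'(x)/g'(x) = lim(x→0) (4·cos(x))/(cos(x))
  = 4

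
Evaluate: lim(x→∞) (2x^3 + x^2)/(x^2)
This is an ∞/∞ indeterminate form.

Apply L'Hôpital's rule: differentiate numerator and denominator separately.
  f(x) = 2·x^3 + x^2   ⇒   f'(x) = 6·x^2 + 2·x
  g(x) = x^2   ⇒   g'(x) = 2·x
  lim(x→∞) f'(x)/g'(x) = lim(x→∞) (6·x^2 + 2·x)/(2·x)
  = ∞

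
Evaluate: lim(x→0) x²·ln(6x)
This is a 0·∞ indeterminate form.

Rewrite 0·∞ as a quotient (0/0 or ∞/∞ form), then apply L'Hôpital's rule:
  lim(x→0) x²·ln(6x) = 0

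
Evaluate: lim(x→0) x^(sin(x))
This is an exponential indeterminate form.

For exponential indeterminate forms, take the natural log:
  Let L = lim(x→0) x^(sin(x))
  Then ln(L) = lim(x→0) [exponent × ln(base)]
  Evaluate using L'Hôpital or standard limits, then exponentiate.
  L = 1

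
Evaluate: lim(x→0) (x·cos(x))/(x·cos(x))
This is a 0/0 indeterminate form.

Apply L'Hôpital's rule: differentiate numerator and denominator separately.
  f(x) = x·cos(x)   ⇒   f'(x) = -x·sin(x) + cos(x)
  g(x) = x·cos(x)   ⇒   g'(x) = -x·sin(x) + cos(x)
  lim(x→0) f'(x)/g'(x) = lim(x→0) (-x·sin(x) + cos(x))/(-x·sin(x) + cos(x))
  = 1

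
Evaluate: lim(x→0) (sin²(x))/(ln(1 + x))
This is a 0/0 indeterminate form.

Apply L'Hôpital's rule: differentiate numerator and denominator separately.
  f(x) = sin(x)^2   ⇒   f'(x) = 2·sin(x)·cos(x)
  g(x) = ln(x + 1)   ⇒   g'(x) = 1/(x + 1)
  lim(x→0) f'(x)/g'(x) = lim(x→0) (2·sin(x)·cos(x))/(1/(x + 1))
  = 0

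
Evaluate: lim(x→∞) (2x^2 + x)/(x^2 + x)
This is an ∞/∞ indeterminate form.

Apply L'Hôpital's rule: differentiate numerator and denominator separately.
  f(x) = 2·x^2 + x   ⇒   f'(x) = 4·x + 1
  g(x) = x^2 + x   ⇒   g'(x) = 2·x + 1
  lim(x→∞) f'(x)/g'(x) = lim(x→∞) (4·x + 1)/(2·x + 1)
  = 2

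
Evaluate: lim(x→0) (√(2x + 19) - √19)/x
This is a standard limit.

Factor or rationalize the expression:
  lim(x→0) (√(2x + 19) - √19)/x = sqrt(19)/19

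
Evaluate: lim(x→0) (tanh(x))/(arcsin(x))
This is a 0/0 indeterminate form.

Apply L'Hôpital's rule: differentiate numerator and denominator separately.
  f(x) = tanh(x)   ⇒   f'(x) = 1 - tanh(x)^2
  g(x) = asin(x)   ⇒   g'(x) = 1/sqrt(1 - x^2)
  lim(x→0) f'(x)/g'(x) = lim(x→0) (1 - tanh(x)^2)/(1/sqrt(1 - x^2))
  = 1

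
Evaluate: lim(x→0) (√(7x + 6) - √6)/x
This is a standard limit.

Factor or rationalize the expression:
  lim(x→0) (√(7x + 6) - √6)/x = 7·sqrt(6)/12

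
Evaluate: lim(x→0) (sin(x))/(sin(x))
This is a 0/0 indeterminate form.

Apply L'Hôpital's rule: differentiate numerator and denominator separately.
  f(x) = sin(x)   ⇒   f'(x) = cos(x)
  g(x) = sin(x)   ⇒   g'(x) = cos(x)
  lim(x→0) f'(x)/g'(x) = lim(x→0) (cos(x))/(cos(x))
  = 1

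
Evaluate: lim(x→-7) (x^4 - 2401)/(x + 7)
This is a standard limit.

Factor or rationalize the expression:
  lim(x→-7) (x^4 - 2401)/(x + 7) = -1372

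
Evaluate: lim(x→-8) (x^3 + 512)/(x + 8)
This is a standard limit.

Factor or rationalize the expression:
  lim(x→-8) (x^3 + 512)/(x + 8) = 192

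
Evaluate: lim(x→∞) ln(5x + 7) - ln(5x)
This is an ∞-∞ indeterminate form.

Combine fractions or rationalize to convert ∞-∞ to 0/0 form:
  lim(x→∞) ln(5x + 7) - ln(5x) = 0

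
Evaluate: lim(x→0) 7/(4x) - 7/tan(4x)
This is an ∞-∞ indeterminate form.

Combine fractions or rationalize to convert ∞-∞ to 0/0 form:
  lim(x→0) 7/(4x) - 7/tan(4x) = 0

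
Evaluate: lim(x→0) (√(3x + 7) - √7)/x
This is a standard limit.

Factor or rationalize the expression:
  lim(x→0) (√(3x + 7) - √7)/x = 3·sqrt(7)/14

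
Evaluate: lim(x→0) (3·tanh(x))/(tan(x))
This is a 0/0 indeterminate form.

Apply L'Hôpital's rule: differentiate numerator and denominator separately.
  f(x) = 3·tanh(x)   ⇒   f'(x) = 3 - 3·tanh(x)^2
  g(x) = tan(x)   ⇒   g'(x) = tan(x)^2 + 1
  lim(x→0) f'(x)/g'(x) = lim(x→0) (3 - 3·tanh(x)^2)/(tan(x)^2 + 1)
  = 3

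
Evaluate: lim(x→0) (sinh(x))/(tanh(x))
This is a 0/0 indeterminate form.

Apply L'Hôpital's rule: differentiate numerator and denominator separately.
  f(x) = sinh(x)   ⇒   f'(x) = cosh(x)
  g(x) = tanh(x)   ⇒   g'(x) = 1 - tanh(x)^2
  lim(x→0) f'(x)/g'(x) = lim(x→0) (cosh(x))/(1 - tanh(x)^2)
  = 1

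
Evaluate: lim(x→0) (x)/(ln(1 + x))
This is a 0/0 indeterminate form.

Apply L'Hôpital's rule: differentiate numerator and denominator separately.
  f(x) = x   ⇒   f'(x) = 1
  g(x) = ln(x + 1)   ⇒   g'(x) = 1/(x + 1)
  lim(x→0) f'(x)/g'(x) = lim(x→0) (1)/(1/(x + 1))
  = 1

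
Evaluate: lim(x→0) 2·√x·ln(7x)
This is a 0·∞ indeterminate form.

Rewrite 0·∞ as a quotient (0/0 or ∞/∞ form), then apply L'Hôpital's rule:
  lim(x→0) 2·√x·ln(7x) = 0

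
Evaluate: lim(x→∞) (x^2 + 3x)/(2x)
This is an ∞/∞ indeterminate form.

Apply L'Hôpital's rule: differentiate numerator and denominator separately.
  f(x) = x^2 + 3·x   ⇒   f'(x) = 2·x + 3
  g(x) = 2·x   ⇒   g'(x) = 2
  lim(x→∞) f'(x)/g'(x) = lim(x→∞) (2·x + 3)/(2)
  = ∞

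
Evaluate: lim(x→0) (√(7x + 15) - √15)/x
This is a standard limit.

Factor or rationalize the expression:
  lim(x→0) (√(7x + 15) - √15)/x = 7·sqrt(15)/30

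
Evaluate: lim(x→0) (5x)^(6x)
This is an exponential indeterminate form.

For exponential indeterminate forms, take the natural log:
  Let L = lim(x→0) (5x)^(6x)
  Then ln(L) = lim(x→0) [exponent × ln(base)]
  Evaluate using L'Hôpital or standard limits, then exponentiate.
  L = 1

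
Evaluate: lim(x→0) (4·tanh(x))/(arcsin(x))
This is a 0/0 indeterminate form.

Apply L'Hôpital's rule: differentiate numerator and denominator separately.
  f(x) = 4·tanh(x)   ⇒   f'(x) = 4 - 4·tanh(x)^2
  g(x) = asin(x)   ⇒   g'(x) = 1/sqrt(1 - x^2)
  lim(x→0) f'(x)/g'(x) = lim(x→0) (4 - 4·tanh(x)^2)/(1/sqrt(1 - x^2))
  = 4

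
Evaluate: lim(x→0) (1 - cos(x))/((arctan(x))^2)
This is a 0/0 indeterminate form.

Apply L'Hôpital's rule: differentiate numerator and denominator separately.
  f(x) = 1 - cos(x)   ⇒   f'(x) = sin(x)
  g(x) = atan(x)^2   ⇒   g'(x) = 2·atan(x)/(x^2 + 1)
  lim(x→0) f'(x)/g'(x) = lim(x→0) (sin(x))/(2·atan(x)/(x^2 + 1))
  = 1/2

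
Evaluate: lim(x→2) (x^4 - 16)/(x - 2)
This is a standard limit.

Factor or rationalize the expression:
  lim(x→2) (x^4 - 16)/(x - 2) = 32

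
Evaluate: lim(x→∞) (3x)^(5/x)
This is an exponential indeterminate form.

For exponential indeterminate forms, take the natural log:
  Let L = lim(x→∞) (3x)^(5/x)
  Then ln(L) = lim(x→∞) [exponent × ln(base)]
  Evaluate using L'Hôpital or standard limits, then exponentiate.
  L = 1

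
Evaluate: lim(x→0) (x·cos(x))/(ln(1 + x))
This is a 0/0 indeterminate form.

Apply L'Hôpital's rule: differentiate numerator and denominator separately.
  f(x) = x·cos(x)   ⇒   f'(x) = -x·sin(x) + cos(x)
  g(x) = ln(x + 1)   ⇒   g'(x) = 1/(x + 1)
  lim(x→0) f'(x)/g'(x) = lim(x→0) (-x·sin(x) + cos(x))/(1/(x + 1))
  = 1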